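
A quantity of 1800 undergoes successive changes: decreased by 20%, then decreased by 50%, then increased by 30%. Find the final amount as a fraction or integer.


Start: 1800
Step 1: decrease by 20% => multiply by 80/100
  1800 * 80/100 = 1440
Step 2: decrease by 50% => multiply by 50/100
  1440 * 50/100 = 720
Step 3: increase by 30% => multiply by 130/100
  720 * 130/100 = 936
Final value = 936

936


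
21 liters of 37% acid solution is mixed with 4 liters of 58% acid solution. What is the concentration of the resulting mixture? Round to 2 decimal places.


Solute in mixture 1 = 37% of 21 L = 21*37/100 = 777/100 L
Solute in mixture 2 = 58% of 4 L = 4*58/100 = 58/25 L
Total solute = 777/100 + 58/25 = 1009/100 L
Total volume = 21 + 4 = 25 L
Final concentration = 1009/100/25 * 100 = 40.36%

40.36


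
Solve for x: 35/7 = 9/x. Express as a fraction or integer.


Setting up: 35/7 = 9/x
Cross multiply: 35 * x = 7 * 9
35x = 63
x = 63/35
x = 9/5

9/5


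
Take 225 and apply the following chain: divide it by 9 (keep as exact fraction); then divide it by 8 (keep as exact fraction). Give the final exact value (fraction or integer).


Start with 225.
Step 1: Divide by 9: 225 / 9 = 25
Step 2: Divide by 8: 25 / 8 = 25/8
Final result = 25/8

25/8


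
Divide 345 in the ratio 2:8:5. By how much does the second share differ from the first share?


Total parts = 2 + 8 + 5 = 15
Value per part = 345 / 15 = 23
Shares: 2*23=46, 8*23=184, 5*23=115
Second share = 184, first share = 46
Difference = |184 - 46| = 138

138


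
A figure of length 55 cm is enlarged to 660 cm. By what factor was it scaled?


Original length = 55 cm
Scaled length = 660 cm
Scale factor = 660 / 55
= 12

12


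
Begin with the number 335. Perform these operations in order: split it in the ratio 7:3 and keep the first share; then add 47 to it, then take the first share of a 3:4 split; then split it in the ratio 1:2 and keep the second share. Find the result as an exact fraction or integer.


Start with 335.
Step 1: Split 7:3, first share = 335 * 7/10 = 469/2
Step 2: Add 47: 469/2+47=563/2; split 3:4 first = 563/2*3/7 = 1689/14
Step 3: Split 1:2, second share = 1689/14 * 2/3 = 563/7
Final result = 563/7

563/7


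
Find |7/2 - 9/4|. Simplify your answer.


Simplify: 7/2 = 7/2 and 9/4 = 9/4
Find common denominator: LCD = 4
Convert: 14/4 and 9/4
Difference = |14 - 9|/4 = 5/4
Simplified = 5/4

5/4


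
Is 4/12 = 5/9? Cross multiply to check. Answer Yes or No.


Cross multiply to check 4/12 = 5/9
Left cross product: 4 * 9 = 36
Right cross product: 12 * 5 = 60
36 != 60
Not equal, so proportions differ => No

No


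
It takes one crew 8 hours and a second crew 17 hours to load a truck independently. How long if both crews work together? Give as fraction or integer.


Rate of A = 1/8 job per hour
Rate of B = 1/17 job per hour
Combined rate = 1/8 + 1/17
Find common denominator: (17 + 8)/(8*17) = 25/136
Combined rate = 25/136 job per hour
Time together = 1 / (25/136) = 136/25 hours

136/25


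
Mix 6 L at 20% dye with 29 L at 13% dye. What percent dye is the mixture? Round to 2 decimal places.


Solute in mixture 1 = 20% of 6 L = 6*20/100 = 6/5 L
Solute in mixture 2 = 13% of 29 L = 29*13/100 = 377/100 L
Total solute = 6/5 + 377/100 = 497/100 L
Total volume = 6 + 29 = 35 L
Final concentration = 497/100/35 * 100 = 14.20%

14.20


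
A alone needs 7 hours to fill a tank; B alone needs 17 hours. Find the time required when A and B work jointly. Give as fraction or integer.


Rate of A = 1/7 job per hour
Rate of B = 1/17 job per hour
Combined rate = 1/7 + 1/17
Find common denominator: (17 + 7)/(7*17) = 24/119
Combined rate = 24/119 job per hour
Time together = 1 / (24/119) = 119/24 hours

119/24


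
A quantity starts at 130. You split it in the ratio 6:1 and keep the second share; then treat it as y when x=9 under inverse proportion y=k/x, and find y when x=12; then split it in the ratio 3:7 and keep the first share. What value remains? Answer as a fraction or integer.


Start with 130.
Step 1: Split 6:1, second share = 130 * 1/7 = 130/7
Step 2: Inverse prop: k = (130/7)*9; new y = k/12 = 130/7*9/12 = 195/14
Step 3: Split 3:7, first share = 195/14 * 3/10 = 117/28
Final result = 117/28

117/28


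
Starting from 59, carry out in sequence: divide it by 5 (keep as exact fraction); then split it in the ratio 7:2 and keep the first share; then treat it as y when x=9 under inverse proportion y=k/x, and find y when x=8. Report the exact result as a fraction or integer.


Start with 59.
Step 1: Divide by 5: 59 / 5 = 59/5
Step 2: Split 7:2, first share = 59/5 * 7/9 = 413/45
Step 3: Inverse prop: k = (413/45)*9; new y = k/8 = 413/45*9/8 = 413/40
Final result = 413/40

413/40


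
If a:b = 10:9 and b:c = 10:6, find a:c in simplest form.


Given a:b = 10:9 and b:c = 10:6
Make b consistent. Multiply first ratio by 10: a:b = 100:90
Multiply second ratio by 9: b:c = 90:54
Now b = 90 in both, so a:b:c = 100:90:54
Therefore a:c = 100:54
Simplify by GCD: a:c = 50:27

50:27


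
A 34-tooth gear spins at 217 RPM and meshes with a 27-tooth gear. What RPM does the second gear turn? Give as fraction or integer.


Gear ratio: teeth_A * RPM_A = teeth_B * RPM_B
34 * 217 = 27 * RPM_B
7378 = 27 * RPM_B
RPM_B = 7378 / 27
RPM_B = 7378/27

7378/27


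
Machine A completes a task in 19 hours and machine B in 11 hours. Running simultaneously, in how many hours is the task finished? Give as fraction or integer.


Rate of A = 1/19 job per hour
Rate of B = 1/11 job per hour
Combined rate = 1/19 + 1/11
Find common denominator: (11 + 19)/(19*11) = 30/209
Combined rate = 30/209 job per hour
Time together = 1 / (30/209) = 209/30 hours

209/30


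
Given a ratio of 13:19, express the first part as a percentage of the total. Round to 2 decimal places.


Total parts = 13 + 19 = 32
First part fraction = 13/32
Percentage = (13/32) * 100
= 0.40625 * 100
= 40.63%

40.63


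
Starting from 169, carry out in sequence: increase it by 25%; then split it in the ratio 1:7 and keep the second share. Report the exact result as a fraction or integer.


Start with 169.
Step 1: Increase by 25%: 169 * 125/100 = 845/4
Step 2: Split 1:7, second share = 845/4 * 7/8 = 5915/32
Final result = 5915/32

5915/32


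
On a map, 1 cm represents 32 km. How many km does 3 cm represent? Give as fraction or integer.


Map scale: 1 cm = 32 km
Measured distance on map = 3 cm
Set up proportion: 3 * 32 / 1
= 96 / 1
= 96 km

96


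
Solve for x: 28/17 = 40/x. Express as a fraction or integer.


Setting up: 28/17 = 40/x
Cross multiply: 28 * x = 17 * 40
28x = 680
x = 680/28
x = 170/7

170/7


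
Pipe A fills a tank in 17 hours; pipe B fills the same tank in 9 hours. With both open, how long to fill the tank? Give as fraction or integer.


Rate of A = 1/17 job per hour
Rate of B = 1/9 job per hour
Combined rate = 1/17 + 1/9
Find common denominator: (9 + 17)/(17*9) = 26/153
Combined rate = 26/153 job per hour
Time together = 1 / (26/153) = 153/26 hours

153/26


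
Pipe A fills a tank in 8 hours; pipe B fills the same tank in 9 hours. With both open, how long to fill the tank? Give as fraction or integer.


Rate of A = 1/8 job per hour
Rate of B = 1/9 job per hour
Combined rate = 1/8 + 1/9
Find common denominator: (9 + 8)/(8*9) = 17/72
Combined rate = 17/72 job per hour
Time together = 1 / (17/72) = 72/17 hours

72/17


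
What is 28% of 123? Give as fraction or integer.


Compute 28% of 123
Convert percentage: 28% = 28/100
Multiply: 123 * 28/100
= 3444/100
= 861/25

861/25


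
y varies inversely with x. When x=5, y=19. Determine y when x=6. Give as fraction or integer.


Inverse proportion: y = k/x
Find k: k = 5 * 19 = 95
Compute y at x=6: y = 95/6
y = 95/6

95/6


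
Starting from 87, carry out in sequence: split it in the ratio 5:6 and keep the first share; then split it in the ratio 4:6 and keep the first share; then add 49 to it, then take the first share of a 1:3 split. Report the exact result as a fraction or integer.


Start with 87.
Step 1: Split 5:6, first share = 87 * 5/11 = 435/11
Step 2: Split 4:6, first share = 435/11 * 4/10 = 174/11
Step 3: Add 49: 174/11+49=713/11; split 1:3 first = 713/11*1/4 = 713/44
Final result = 713/44

713/44


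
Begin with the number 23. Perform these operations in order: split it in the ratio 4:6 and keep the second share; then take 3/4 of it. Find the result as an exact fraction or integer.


Start with 23.
Step 1: Split 4:6, second share = 23 * 6/10 = 69/5
Step 2: Take 3/4: 69/5 * 3/4 = 207/20
Final result = 207/20

207/20


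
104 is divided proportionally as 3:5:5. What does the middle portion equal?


Ratio = 3:5:5
Total parts = 3 + 5 + 5 = 13
Value per part = 104 / 13 = 8
First share = 3 * 8 = 24
Middle share = 5 * 8 = 40
Third share = 5 * 8 = 40

40


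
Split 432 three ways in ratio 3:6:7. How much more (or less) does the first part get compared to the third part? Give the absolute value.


Total parts = 3 + 6 + 7 = 16
Value per part = 432 / 16 = 27
Shares: 3*27=81, 6*27=162, 7*27=189
First share = 81, third share = 189
Difference = |81 - 189| = 108

108


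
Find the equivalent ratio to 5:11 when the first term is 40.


Original ratio: 5:11
First term target: 40
Scale factor = 40 / 5 = 8
Multiply second term: 11 * 8 = 88
Equivalent ratio = 40:88

40:88


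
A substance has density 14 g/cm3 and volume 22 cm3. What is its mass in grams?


Using mass = density * volume
Density = 14 g/cm3
Volume = 22 cm3
Mass = 14 * 22
= 308 g

308


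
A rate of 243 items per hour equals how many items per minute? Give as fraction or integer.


Converting from per hour to per minute
Rate = 243 items per hour
Divide by 60: 243/60
= 81/20 items per minute

81/20


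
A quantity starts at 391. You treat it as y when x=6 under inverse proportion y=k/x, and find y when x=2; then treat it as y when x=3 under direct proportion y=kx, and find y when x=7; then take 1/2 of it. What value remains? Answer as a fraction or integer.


Start with 391.
Step 1: Inverse prop: k = (391)*6; new y = k/2 = 391*6/2 = 1173
Step 2: Direct prop: k = (1173)/3; new y = k*7 = 1173*7/3 = 2737
Step 3: Take 1/2: 2737 * 1/2 = 2737/2
Final result = 2737/2

2737/2


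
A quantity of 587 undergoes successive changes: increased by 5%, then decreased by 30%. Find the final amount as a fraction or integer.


Start: 587
Step 1: increase by 5% => multiply by 105/100
  587 * 105/100 = 12327/20
Step 2: decrease by 30% => multiply by 70/100
  12327/20 * 70/100 = 86289/200
Final value = 86289/200

86289/200


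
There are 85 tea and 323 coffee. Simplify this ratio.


Find GCD(85, 323)
GCD = 17
Divide both by 17: 85/17 = 5, 323/17 = 19
Simplified ratio = 5:19

5:19


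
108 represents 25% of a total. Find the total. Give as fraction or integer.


Given: 108 is 25% of the whole
Set up: 108 = 25/100 * whole
whole = 108 * 100 / 25
whole = 10800 / 25
whole = 432

432


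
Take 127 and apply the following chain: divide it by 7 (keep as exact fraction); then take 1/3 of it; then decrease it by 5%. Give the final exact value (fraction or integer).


Start with 127.
Step 1: Divide by 7: 127 / 7 = 127/7
Step 2: Take 1/3: 127/7 * 1/3 = 127/21
Step 3: Decrease by 5%: 127/21 * 95/100 = 2413/420
Final result = 2413/420

2413/420


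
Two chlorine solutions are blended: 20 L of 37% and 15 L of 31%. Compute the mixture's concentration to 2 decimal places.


Solute in mixture 1 = 37% of 20 L = 20*37/100 = 37/5 L
Solute in mixture 2 = 31% of 15 L = 15*31/100 = 93/20 L
Total solute = 37/5 + 93/20 = 241/20 L
Total volume = 20 + 15 = 35 L
Final concentration = 241/20/35 * 100 = 34.43%

34.43


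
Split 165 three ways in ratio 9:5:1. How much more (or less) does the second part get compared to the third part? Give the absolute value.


Total parts = 9 + 5 + 1 = 15
Value per part = 165 / 15 = 11
Shares: 9*11=99, 5*11=55, 1*11=11
Second share = 55, third share = 11
Difference = |55 - 11| = 44

44


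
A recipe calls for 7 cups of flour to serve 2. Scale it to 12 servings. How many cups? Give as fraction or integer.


Original: 7 cups for 2 servings
Target servings = 12
Scaling factor = 12/2
New amount = 7 * 12/2
= 84/2
= 42 cups

42


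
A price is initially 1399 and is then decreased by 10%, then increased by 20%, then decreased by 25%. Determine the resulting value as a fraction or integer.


Start: 1399
Step 1: decrease by 10% => multiply by 90/100
  1399 * 90/100 = 12591/10
Step 2: increase by 20% => multiply by 120/100
  12591/10 * 120/100 = 37773/25
Step 3: decrease by 25% => multiply by 75/100
  37773/25 * 75/100 = 113319/100
Final value = 113319/100

113319/100


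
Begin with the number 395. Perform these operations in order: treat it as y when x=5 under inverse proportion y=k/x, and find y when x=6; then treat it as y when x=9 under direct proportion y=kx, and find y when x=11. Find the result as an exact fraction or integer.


Start with 395.
Step 1: Inverse prop: k = (395)*5; new y = k/6 = 395*5/6 = 1975/6
Step 2: Direct prop: k = (1975/6)/9; new y = k*11 = 1975/6*11/9 = 21725/54
Final result = 21725/54

21725/54


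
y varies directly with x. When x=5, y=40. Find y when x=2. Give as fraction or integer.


Direct proportion: y = kx
Find k: k = 40/5 = 8
Compute y at x=2: y = 8 * 2
y = 16

16


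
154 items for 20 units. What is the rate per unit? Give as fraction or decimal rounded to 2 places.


Total items = 154
Number of units = 20
Unit rate = 154 / 20
= 7.70 items per unit

7.70


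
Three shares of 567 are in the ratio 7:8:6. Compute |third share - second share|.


Total parts = 7 + 8 + 6 = 21
Value per part = 567 / 21 = 27
Shares: 7*27=189, 8*27=216, 6*27=162
Third share = 162, second share = 216
Difference = |162 - 216| = 54

54


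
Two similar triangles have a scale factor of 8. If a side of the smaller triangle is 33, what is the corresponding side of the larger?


Similar triangles have proportional sides
Scale factor = 8
Smaller side = 33
Corresponding larger side = 33 * 8
= 264

264


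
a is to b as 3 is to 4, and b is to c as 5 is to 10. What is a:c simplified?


Given a:b = 3:4 and b:c = 5:10
Make b consistent. Multiply first ratio by 5: a:b = 15:20
Multiply second ratio by 4: b:c = 20:40
Now b = 20 in both, so a:b:c = 15:20:40
Therefore a:c = 15:40
Simplify by GCD: a:c = 3:8

3:8


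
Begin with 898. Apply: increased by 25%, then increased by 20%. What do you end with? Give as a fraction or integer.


Start: 898
Step 1: increase by 25% => multiply by 125/100
  898 * 125/100 = 2245/2
Step 2: increase by 20% => multiply by 120/100
  2245/2 * 120/100 = 1347
Final value = 1347

1347


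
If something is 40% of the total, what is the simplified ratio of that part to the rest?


Part = 40%, Remainder = 60%
Ratio = 40:60
GCD(40, 60) = 20
Simplify: 2:3 = 2:3

2:3


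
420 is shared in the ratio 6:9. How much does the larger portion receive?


Total parts = 6 + 9 = 15
Value per part = 420 / 15 = 28
First share = 6 * 28 = 168
Second share = 9 * 28 = 252
Larger share = 252

252


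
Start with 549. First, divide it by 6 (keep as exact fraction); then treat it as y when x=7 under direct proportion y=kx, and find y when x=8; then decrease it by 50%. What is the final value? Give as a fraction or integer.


Start with 549.
Step 1: Divide by 6: 549 / 6 = 183/2
Step 2: Direct prop: k = (183/2)/7; new y = k*8 = 183/2*8/7 = 732/7
Step 3: Decrease by 50%: 732/7 * 50/100 = 366/7
Final result = 366/7

366/7


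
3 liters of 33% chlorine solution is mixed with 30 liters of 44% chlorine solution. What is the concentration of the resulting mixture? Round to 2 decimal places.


Solute in mixture 1 = 33% of 3 L = 3*33/100 = 99/100 L
Solute in mixture 2 = 44% of 30 L = 30*44/100 = 66/5 L
Total solute = 99/100 + 66/5 = 1419/100 L
Total volume = 3 + 30 = 33 L
Final concentration = 1419/100/33 * 100 = 43.00%

43.00


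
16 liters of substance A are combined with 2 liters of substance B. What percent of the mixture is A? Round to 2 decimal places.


Volume of A = 16 L
Volume of B = 2 L
Total volume = 16 + 2 = 18 L
Percentage of A = (16/18) * 100
= 88.89%

88.89


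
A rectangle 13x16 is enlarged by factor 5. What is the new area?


Original dimensions: 13 x 16
Enlargement factor = 5
New width = 13 * 5 = 65
New height = 16 * 5 = 80
New area = 65 * 80 = 5200

5200


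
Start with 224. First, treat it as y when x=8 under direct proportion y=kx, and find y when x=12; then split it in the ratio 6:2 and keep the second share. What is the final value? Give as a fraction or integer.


Start with 224.
Step 1: Direct prop: k = (224)/8; new y = k*12 = 224*12/8 = 336
Step 2: Split 6:2, second share = 336 * 2/8 = 84
Final result = 84

84


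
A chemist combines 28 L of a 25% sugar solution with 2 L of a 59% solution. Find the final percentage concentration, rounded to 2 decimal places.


Solute in mixture 1 = 25% of 28 L = 28*25/100 = 7 L
Solute in mixture 2 = 59% of 2 L = 2*59/100 = 59/50 L
Total solute = 7 + 59/50 = 409/50 L
Total volume = 28 + 2 = 30 L
Final concentration = 409/50/30 * 100 = 27.27%

27.27


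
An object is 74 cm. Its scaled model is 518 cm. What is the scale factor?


Original length = 74 cm
Scaled length = 518 cm
Scale factor = 518 / 74
= 7

7


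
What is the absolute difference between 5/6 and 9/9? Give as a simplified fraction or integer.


Simplify: 5/6 = 5/6 and 9/9 = 1
Find common denominator: LCD = 6
Convert: 5/6 and 6/6
Difference = |5 - 6|/6 = 1/6
Simplified = 1/6

1/6


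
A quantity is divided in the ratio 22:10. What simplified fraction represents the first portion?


Total parts = 22 + 10 = 32
First part fraction = 22/32
Simplify: 22/32 = 11/16

11/16


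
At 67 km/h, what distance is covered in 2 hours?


Using distance = speed * time
Speed = 67 km/h
Time = 2 hours
Distance = 67 * 2
= 134 km

134


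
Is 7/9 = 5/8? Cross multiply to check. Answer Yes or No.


Cross multiply to check 7/9 = 5/8
Left cross product: 7 * 8 = 56
Right cross product: 9 * 5 = 45
56 != 45
Not equal, so proportions differ => No

No


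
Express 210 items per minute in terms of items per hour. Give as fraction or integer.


Converting from per minute to per hour
Rate = 210 items per minute
Multiply by 60: 210 * 60
= 12600 items per hour

12600


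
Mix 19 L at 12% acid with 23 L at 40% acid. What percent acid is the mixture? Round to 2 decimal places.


Solute in mixture 1 = 12% of 19 L = 19*12/100 = 57/25 L
Solute in mixture 2 = 40% of 23 L = 23*40/100 = 46/5 L
Total solute = 57/25 + 46/5 = 287/25 L
Total volume = 19 + 23 = 42 L
Final concentration = 287/25/42 * 100 = 27.33%

27.33


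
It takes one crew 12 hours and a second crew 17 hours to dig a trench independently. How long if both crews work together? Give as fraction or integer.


Rate of A = 1/12 job per hour
Rate of B = 1/17 job per hour
Combined rate = 1/12 + 1/17
Find common denominator: (17 + 12)/(12*17) = 29/204
Combined rate = 29/204 job per hour
Time together = 1 / (29/204) = 204/29 hours

204/29


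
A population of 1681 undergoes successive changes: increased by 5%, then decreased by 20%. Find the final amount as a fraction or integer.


Start: 1681
Step 1: increase by 5% => multiply by 105/100
  1681 * 105/100 = 35301/20
Step 2: decrease by 20% => multiply by 80/100
  35301/20 * 80/100 = 35301/25
Final value = 35301/25

35301/25


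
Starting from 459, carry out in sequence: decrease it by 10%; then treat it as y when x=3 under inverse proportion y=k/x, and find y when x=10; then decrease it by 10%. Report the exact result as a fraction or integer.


Start with 459.
Step 1: Decrease by 10%: 459 * 90/100 = 4131/10
Step 2: Inverse prop: k = (4131/10)*3; new y = k/10 = 4131/10*3/10 = 12393/100
Step 3: Decrease by 10%: 12393/100 * 90/100 = 111537/1000
Final result = 111537/1000

111537/1000


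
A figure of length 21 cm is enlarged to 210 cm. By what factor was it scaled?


Original length = 21 cm
Scaled length = 210 cm
Scale factor = 210 / 21
= 10

10


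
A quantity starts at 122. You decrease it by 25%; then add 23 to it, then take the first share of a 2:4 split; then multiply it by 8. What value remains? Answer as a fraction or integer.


Start with 122.
Step 1: Decrease by 25%: 122 * 75/100 = 183/2
Step 2: Add 23: 183/2+23=229/2; split 2:4 first = 229/2*2/6 = 229/6
Step 3: Multiply by 8: 229/6 * 8 = 916/3
Final result = 916/3

916/3


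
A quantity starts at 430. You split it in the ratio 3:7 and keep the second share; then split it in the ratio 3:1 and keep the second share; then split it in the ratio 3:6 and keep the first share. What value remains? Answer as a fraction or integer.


Start with 430.
Step 1: Split 3:7, second share = 430 * 7/10 = 301
Step 2: Split 3:1, second share = 301 * 1/4 = 301/4
Step 3: Split 3:6, first share = 301/4 * 3/9 = 301/12
Final result = 301/12

301/12


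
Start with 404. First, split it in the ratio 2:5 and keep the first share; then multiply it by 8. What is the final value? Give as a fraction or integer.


Start with 404.
Step 1: Split 2:5, first share = 404 * 2/7 = 808/7
Step 2: Multiply by 8: 808/7 * 8 = 6464/7
Final result = 6464/7

6464/7


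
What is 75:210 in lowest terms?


Find GCD(75, 210)
GCD = 15
Divide both by 15: 75/15 = 5, 210/15 = 14
Simplified ratio = 5:14

5:14


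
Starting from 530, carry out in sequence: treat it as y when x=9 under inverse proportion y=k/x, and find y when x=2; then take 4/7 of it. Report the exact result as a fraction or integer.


Start with 530.
Step 1: Inverse prop: k = (530)*9; new y = k/2 = 530*9/2 = 2385
Step 2: Take 4/7: 2385 * 4/7 = 9540/7
Final result = 9540/7

9540/7


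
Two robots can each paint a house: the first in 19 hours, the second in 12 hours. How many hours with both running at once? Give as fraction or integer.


Rate of A = 1/19 job per hour
Rate of B = 1/12 job per hour
Combined rate = 1/19 + 1/12
Find common denominator: (12 + 19)/(19*12) = 31/228
Combined rate = 31/228 job per hour
Time together = 1 / (31/228) = 228/31 hours

228/31


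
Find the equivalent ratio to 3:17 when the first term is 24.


Original ratio: 3:17
First term target: 24
Scale factor = 24 / 3 = 8
Multiply second term: 17 * 8 = 136
Equivalent ratio = 24:136

24:136


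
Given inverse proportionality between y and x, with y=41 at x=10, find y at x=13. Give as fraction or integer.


Inverse proportion: y = k/x
Find k: k = 10 * 41 = 410
Compute y at x=13: y = 410/13
y = 410/13

410/13


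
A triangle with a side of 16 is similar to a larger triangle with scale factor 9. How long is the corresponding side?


Similar triangles have proportional sides
Scale factor = 9
Smaller side = 16
Corresponding larger side = 16 * 9
= 144

144


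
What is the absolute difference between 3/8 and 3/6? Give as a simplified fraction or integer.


Simplify: 3/8 = 3/8 and 3/6 = 1/2
Find common denominator: LCD = 8
Convert: 3/8 and 4/8
Difference = |3 - 4|/8 = 1/8
Simplified = 1/8

1/8


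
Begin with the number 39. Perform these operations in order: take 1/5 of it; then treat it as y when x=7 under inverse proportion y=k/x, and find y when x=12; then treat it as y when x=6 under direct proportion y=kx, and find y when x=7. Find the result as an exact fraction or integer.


Start with 39.
Step 1: Take 1/5: 39 * 1/5 = 39/5
Step 2: Inverse prop: k = (39/5)*7; new y = k/12 = 39/5*7/12 = 91/20
Step 3: Direct prop: k = (91/20)/6; new y = k*7 = 91/20*7/6 = 637/120
Final result = 637/120

637/120


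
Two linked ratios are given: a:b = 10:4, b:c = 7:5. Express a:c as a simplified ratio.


Given a:b = 10:4 and b:c = 7:5
Make b consistent. Multiply first ratio by 7: a:b = 70:28
Multiply second ratio by 4: b:c = 28:20
Now b = 28 in both, so a:b:c = 70:28:20
Therefore a:c = 70:20
Simplify by GCD: a:c = 7:2

7:2


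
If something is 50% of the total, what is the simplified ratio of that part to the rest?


Part = 50%, Remainder = 50%
Ratio = 50:50
GCD(50, 50) = 50
Simplify: 1:1 = 1:1

1:1


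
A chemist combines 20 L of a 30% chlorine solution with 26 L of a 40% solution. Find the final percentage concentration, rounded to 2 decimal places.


Solute in mixture 1 = 30% of 20 L = 20*30/100 = 6 L
Solute in mixture 2 = 40% of 26 L = 26*40/100 = 52/5 L
Total solute = 6 + 52/5 = 82/5 L
Total volume = 20 + 26 = 46 L
Final concentration = 82/5/46 * 100 = 35.65%

35.65


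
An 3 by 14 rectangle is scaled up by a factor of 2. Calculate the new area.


Original dimensions: 3 x 14
Enlargement factor = 2
New width = 3 * 2 = 6
New height = 14 * 2 = 28
New area = 6 * 28 = 168

168


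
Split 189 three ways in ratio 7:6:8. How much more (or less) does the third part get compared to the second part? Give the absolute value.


Total parts = 7 + 6 + 8 = 21
Value per part = 189 / 21 = 9
Shares: 7*9=63, 6*9=54, 8*9=72
Third share = 72, second share = 54
Difference = |72 - 54| = 18

18


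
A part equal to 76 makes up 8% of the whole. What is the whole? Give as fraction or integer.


Given: 76 is 8% of the whole
Set up: 76 = 8/100 * whole
whole = 76 * 100 / 8
whole = 7600 / 8
whole = 950

950


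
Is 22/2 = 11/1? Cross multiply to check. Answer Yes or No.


Cross multiply to check 22/2 = 11/1
Left cross product: 22 * 1 = 22
Right cross product: 2 * 11 = 22
22 = 22
Equal, so proportions match => Yes

Yes


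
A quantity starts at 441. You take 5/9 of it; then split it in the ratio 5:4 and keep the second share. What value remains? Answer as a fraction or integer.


Start with 441.
Step 1: Take 5/9: 441 * 5/9 = 245
Step 2: Split 5:4, second share = 245 * 4/9 = 980/9
Final result = 980/9

980/9


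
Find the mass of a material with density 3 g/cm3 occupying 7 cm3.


Using mass = density * volume
Density = 3 g/cm3
Volume = 7 cm3
Mass = 3 * 7
= 21 g

21


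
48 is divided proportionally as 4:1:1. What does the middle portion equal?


Ratio = 4:1:1
Total parts = 4 + 1 + 1 = 6
Value per part = 48 / 6 = 8
First share = 4 * 8 = 32
Middle share = 1 * 8 = 8
Third share = 1 * 8 = 8

8


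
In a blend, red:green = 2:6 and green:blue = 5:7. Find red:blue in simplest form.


Given a:b = 2:6 and b:c = 5:7
Make b consistent. Multiply first ratio by 5: a:b = 10:30
Multiply second ratio by 6: b:c = 30:42
Now b = 30 in both, so a:b:c = 10:30:42
Therefore a:c = 10:42
Simplify by GCD: a:c = 5:21

5:21


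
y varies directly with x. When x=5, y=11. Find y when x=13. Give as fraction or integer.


Direct proportion: y = kx
Find k: k = 11/5 = 11/5
Compute y at x=13: y = 11/5 * 13
y = 143/5

143/5


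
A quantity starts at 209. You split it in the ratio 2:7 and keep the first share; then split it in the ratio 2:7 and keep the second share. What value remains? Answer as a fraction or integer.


Start with 209.
Step 1: Split 2:7, first share = 209 * 2/9 = 418/9
Step 2: Split 2:7, second share = 418/9 * 7/9 = 2926/81
Final result = 2926/81

2926/81


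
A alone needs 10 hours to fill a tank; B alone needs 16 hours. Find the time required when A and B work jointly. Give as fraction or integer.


Rate of A = 1/10 job per hour
Rate of B = 1/16 job per hour
Combined rate = 1/10 + 1/16
Find common denominator: (16 + 10)/(10*16) = 26/160
Combined rate = 13/80 job per hour
Time together = 1 / (13/80) = 80/13 hours

80/13


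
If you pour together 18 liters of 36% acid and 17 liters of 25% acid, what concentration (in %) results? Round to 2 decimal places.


Solute in mixture 1 = 36% of 18 L = 18*36/100 = 162/25 L
Solute in mixture 2 = 25% of 17 L = 17*25/100 = 17/4 L
Total solute = 162/25 + 17/4 = 1073/100 L
Total volume = 18 + 17 = 35 L
Final concentration = 1073/100/35 * 100 = 30.66%

30.66


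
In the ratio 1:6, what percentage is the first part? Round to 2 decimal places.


Total parts = 1 + 6 = 7
First part fraction = 1/7
Percentage = (1/7) * 100
= 0.142857 * 100
= 14.29%

14.29


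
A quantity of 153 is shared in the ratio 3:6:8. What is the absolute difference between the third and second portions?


Total parts = 3 + 6 + 8 = 17
Value per part = 153 / 17 = 9
Shares: 3*9=27, 6*9=54, 8*9=72
Third share = 72, second share = 54
Difference = |72 - 54| = 18

18


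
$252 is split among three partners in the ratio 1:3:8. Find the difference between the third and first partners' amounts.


Total parts = 1 + 3 + 8 = 12
Value per part = 252 / 12 = 21
Shares: 1*21=21, 3*21=63, 8*21=168
Third share = 168, first share = 21
Difference = |168 - 21| = 147

147


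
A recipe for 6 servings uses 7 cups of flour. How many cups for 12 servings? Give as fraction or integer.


Original: 7 cups for 6 servings
Target servings = 12
Scaling factor = 12/6
New amount = 7 * 12/6
= 84/6
= 14 cups

14


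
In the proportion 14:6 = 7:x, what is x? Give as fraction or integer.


Setting up: 14/6 = 7/x
Cross multiply: 14 * x = 6 * 7
14x = 42
x = 42/14
x = 3

3


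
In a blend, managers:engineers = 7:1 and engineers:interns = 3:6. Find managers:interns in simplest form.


Given a:b = 7:1 and b:c = 3:6
Make b consistent. Multiply first ratio by 3: a:b = 21:3
Multiply second ratio by 1: b:c = 3:6
Now b = 3 in both, so a:b:c = 21:3:6
Therefore a:c = 21:6
Simplify by GCD: a:c = 7:2

7:2


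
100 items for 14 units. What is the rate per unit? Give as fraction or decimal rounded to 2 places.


Total items = 100
Number of units = 14
Unit rate = 100 / 14
= 7.14 items per unit

7.14


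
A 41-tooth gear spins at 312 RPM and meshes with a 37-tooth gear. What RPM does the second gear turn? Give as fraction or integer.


Gear ratio: teeth_A * RPM_A = teeth_B * RPM_B
41 * 312 = 37 * RPM_B
12792 = 37 * RPM_B
RPM_B = 12792 / 37
RPM_B = 12792/37

12792/37


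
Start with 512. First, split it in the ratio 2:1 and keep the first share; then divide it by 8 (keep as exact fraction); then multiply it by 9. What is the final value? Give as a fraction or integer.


Start with 512.
Step 1: Split 2:1, first share = 512 * 2/3 = 1024/3
Step 2: Divide by 8: 1024/3 / 8 = 128/3
Step 3: Multiply by 9: 128/3 * 9 = 384
Final result = 384

384


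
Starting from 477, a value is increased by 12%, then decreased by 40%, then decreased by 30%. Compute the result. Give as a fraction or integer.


Start: 477
Step 1: increase by 12% => multiply by 112/100
  477 * 112/100 = 13356/25
Step 2: decrease by 40% => multiply by 60/100
  13356/25 * 60/100 = 40068/125
Step 3: decrease by 30% => multiply by 70/100
  40068/125 * 70/100 = 140238/625
Final value = 140238/625

140238/625


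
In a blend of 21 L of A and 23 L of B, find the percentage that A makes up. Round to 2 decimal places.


Volume of A = 21 L
Volume of B = 23 L
Total volume = 21 + 23 = 44 L
Percentage of A = (21/44) * 100
= 47.73%

47.73


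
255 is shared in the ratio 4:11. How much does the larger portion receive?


Total parts = 4 + 11 = 15
Value per part = 255 / 15 = 17
First share = 4 * 17 = 68
Second share = 11 * 17 = 187
Larger share = 187

187


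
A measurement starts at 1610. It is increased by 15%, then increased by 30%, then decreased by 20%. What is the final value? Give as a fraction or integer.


Start: 1610
Step 1: increase by 15% => multiply by 115/100
  1610 * 115/100 = 3703/2
Step 2: increase by 30% => multiply by 130/100
  3703/2 * 130/100 = 48139/20
Step 3: decrease by 20% => multiply by 80/100
  48139/20 * 80/100 = 48139/25
Final value = 48139/25

48139/25


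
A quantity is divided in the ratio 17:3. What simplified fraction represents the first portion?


Total parts = 17 + 3 = 20
First part fraction = 17/20
Simplify: 17/20 = 17/20

17/20


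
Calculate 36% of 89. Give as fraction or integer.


Compute 36% of 89
Convert percentage: 36% = 36/100
Multiply: 89 * 36/100
= 3204/100
= 801/25

801/25


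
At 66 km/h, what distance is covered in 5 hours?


Using distance = speed * time
Speed = 66 km/h
Time = 5 hours
Distance = 66 * 5
= 330 km

330


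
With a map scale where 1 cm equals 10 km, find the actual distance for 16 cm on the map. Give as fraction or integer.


Map scale: 1 cm = 10 km
Measured distance on map = 16 cm
Set up proportion: 16 * 10 / 1
= 160 / 1
= 160 km

160


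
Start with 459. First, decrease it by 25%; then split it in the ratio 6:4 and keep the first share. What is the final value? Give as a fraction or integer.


Start with 459.
Step 1: Decrease by 25%: 459 * 75/100 = 1377/4
Step 2: Split 6:4, first share = 1377/4 * 6/10 = 4131/20
Final result = 4131/20

4131/20


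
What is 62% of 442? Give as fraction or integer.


Compute 62% of 442
Convert percentage: 62% = 62/100
Multiply: 442 * 62/100
= 27404/100
= 6851/25

6851/25


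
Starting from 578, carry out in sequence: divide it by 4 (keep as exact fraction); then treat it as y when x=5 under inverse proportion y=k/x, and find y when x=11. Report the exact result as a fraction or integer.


Start with 578.
Step 1: Divide by 4: 578 / 4 = 289/2
Step 2: Inverse prop: k = (289/2)*5; new y = k/11 = 289/2*5/11 = 1445/22
Final result = 1445/22

1445/22


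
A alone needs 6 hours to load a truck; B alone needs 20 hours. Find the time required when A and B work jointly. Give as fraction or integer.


Rate of A = 1/6 job per hour
Rate of B = 1/20 job per hour
Combined rate = 1/6 + 1/20
Find common denominator: (20 + 6)/(6*20) = 26/120
Combined rate = 13/60 job per hour
Time together = 1 / (13/60) = 60/13 hours

60/13


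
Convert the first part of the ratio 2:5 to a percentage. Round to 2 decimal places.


Total parts = 2 + 5 = 7
First part fraction = 2/7
Percentage = (2/7) * 100
= 0.285714 * 100
= 28.57%

28.57


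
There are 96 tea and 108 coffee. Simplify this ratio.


Find GCD(96, 108)
GCD = 12
Divide both by 12: 96/12 = 8, 108/12 = 9
Simplified ratio = 8:9

8:9


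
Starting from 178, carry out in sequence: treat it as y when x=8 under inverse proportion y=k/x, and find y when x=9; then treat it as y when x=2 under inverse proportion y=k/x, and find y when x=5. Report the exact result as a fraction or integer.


Start with 178.
Step 1: Inverse prop: k = (178)*8; new y = k/9 = 178*8/9 = 1424/9
Step 2: Inverse prop: k = (1424/9)*2; new y = k/5 = 1424/9*2/5 = 2848/45
Final result = 2848/45

2848/45


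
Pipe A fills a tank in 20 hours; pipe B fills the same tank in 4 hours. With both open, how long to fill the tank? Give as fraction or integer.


Rate of A = 1/20 job per hour
Rate of B = 1/4 job per hour
Combined rate = 1/20 + 1/4
Find common denominator: (4 + 20)/(20*4) = 24/80
Combined rate = 3/10 job per hour
Time together = 1 / (3/10) = 10/3 hours

10/3


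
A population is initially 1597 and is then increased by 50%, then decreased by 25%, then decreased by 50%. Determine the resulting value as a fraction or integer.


Start: 1597
Step 1: increase by 50% => multiply by 150/100
  1597 * 150/100 = 4791/2
Step 2: decrease by 25% => multiply by 75/100
  4791/2 * 75/100 = 14373/8
Step 3: decrease by 50% => multiply by 50/100
  14373/8 * 50/100 = 14373/16
Final value = 14373/16

14373/16


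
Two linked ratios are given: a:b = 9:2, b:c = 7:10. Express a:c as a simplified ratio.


Given a:b = 9:2 and b:c = 7:10
Make b consistent. Multiply first ratio by 7: a:b = 63:14
Multiply second ratio by 2: b:c = 14:20
Now b = 14 in both, so a:b:c = 63:14:20
Therefore a:c = 63:20
Simplify by GCD: a:c = 63:20

63:20


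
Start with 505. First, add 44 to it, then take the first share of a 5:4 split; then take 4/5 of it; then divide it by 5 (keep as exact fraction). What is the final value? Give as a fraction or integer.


Start with 505.
Step 1: Add 44: 505+44=549; split 5:4 first = 549*5/9 = 305
Step 2: Take 4/5: 305 * 4/5 = 244
Step 3: Divide by 5: 244 / 5 = 244/5
Final result = 244/5

244/5


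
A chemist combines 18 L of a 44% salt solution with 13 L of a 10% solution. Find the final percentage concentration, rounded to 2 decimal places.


Solute in mixture 1 = 44% of 18 L = 18*44/100 = 198/25 L
Solute in mixture 2 = 10% of 13 L = 13*10/100 = 13/10 L
Total solute = 198/25 + 13/10 = 461/50 L
Total volume = 18 + 13 = 31 L
Final concentration = 461/50/31 * 100 = 29.74%

29.74


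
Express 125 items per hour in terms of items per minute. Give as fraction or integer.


Converting from per hour to per minute
Rate = 125 items per hour
Divide by 60: 125/60
= 25/12 items per minute

25/12


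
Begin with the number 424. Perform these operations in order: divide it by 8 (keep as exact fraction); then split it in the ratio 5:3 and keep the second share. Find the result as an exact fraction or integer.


Start with 424.
Step 1: Divide by 8: 424 / 8 = 53
Step 2: Split 5:3, second share = 53 * 3/8 = 159/8
Final result = 159/8

159/8


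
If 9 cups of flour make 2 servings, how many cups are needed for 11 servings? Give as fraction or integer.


Original: 9 cups for 2 servings
Target servings = 11
Scaling factor = 11/2
New amount = 9 * 11/2
= 99/2
= 99/2 cups

99/2


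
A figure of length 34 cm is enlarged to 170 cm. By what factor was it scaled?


Original length = 34 cm
Scaled length = 170 cm
Scale factor = 170 / 34
= 5

5


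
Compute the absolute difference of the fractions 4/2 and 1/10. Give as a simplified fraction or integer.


Simplify: 4/2 = 2 and 1/10 = 1/10
Find common denominator: LCD = 10
Convert: 20/10 and 1/10
Difference = |20 - 1|/10 = 19/10
Simplified = 19/10

19/10


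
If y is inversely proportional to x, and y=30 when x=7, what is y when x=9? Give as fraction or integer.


Inverse proportion: y = k/x
Find k: k = 7 * 30 = 210
Compute y at x=9: y = 210/9
y = 70/3

70/3


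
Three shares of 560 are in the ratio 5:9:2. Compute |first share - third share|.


Total parts = 5 + 9 + 2 = 16
Value per part = 560 / 16 = 35
Shares: 5*35=175, 9*35=315, 2*35=70
First share = 175, third share = 70
Difference = |175 - 70| = 105

105


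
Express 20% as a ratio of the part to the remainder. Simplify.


Part = 20%, Remainder = 80%
Ratio = 20:80
GCD(20, 80) = 20
Simplify: 1:4 = 1:4

1:4


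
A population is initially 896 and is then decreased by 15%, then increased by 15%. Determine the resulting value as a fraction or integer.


Start: 896
Step 1: decrease by 15% => multiply by 85/100
  896 * 85/100 = 3808/5
Step 2: increase by 15% => multiply by 115/100
  3808/5 * 115/100 = 21896/25
Final value = 21896/25

21896/25


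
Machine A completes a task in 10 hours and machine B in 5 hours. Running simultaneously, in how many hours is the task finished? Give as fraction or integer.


Rate of A = 1/10 job per hour
Rate of B = 1/5 job per hour
Combined rate = 1/10 + 1/5
Find common denominator: (5 + 10)/(10*5) = 15/50
Combined rate = 3/10 job per hour
Time together = 1 / (3/10) = 10/3 hours

10/3


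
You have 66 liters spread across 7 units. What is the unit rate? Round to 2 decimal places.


Total liters = 66
Number of units = 7
Unit rate = 66 / 7
= 9.43 liters per unit

9.43


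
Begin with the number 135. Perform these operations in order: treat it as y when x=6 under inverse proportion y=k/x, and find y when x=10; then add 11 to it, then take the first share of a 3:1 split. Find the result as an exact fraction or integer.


Start with 135.
Step 1: Inverse prop: k = (135)*6; new y = k/10 = 135*6/10 = 81
Step 2: Add 11: 81+11=92; split 3:1 first = 92*3/4 = 69
Final result = 69

69


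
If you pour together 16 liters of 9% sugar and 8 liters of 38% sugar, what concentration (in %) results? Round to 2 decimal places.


Solute in mixture 1 = 9% of 16 L = 16*9/100 = 36/25 L
Solute in mixture 2 = 38% of 8 L = 8*38/100 = 76/25 L
Total solute = 36/25 + 76/25 = 112/25 L
Total volume = 16 + 8 = 24 L
Final concentration = 112/25/24 * 100 = 18.67%

18.67
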